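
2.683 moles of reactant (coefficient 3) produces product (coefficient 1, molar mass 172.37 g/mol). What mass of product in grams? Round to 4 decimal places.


Use the coefficient ratio to convert reactant moles to product moles, then multiply by the product's molar mass.
moles_P = moles_R * (coeff_P / coeff_R) = 2.683 * (1/3) = 0.894333
mass_P = moles_P * M_P = 0.894333 * 172.37
mass_P = 154.15617921 g, rounded to 4 dp:

154.1562 g


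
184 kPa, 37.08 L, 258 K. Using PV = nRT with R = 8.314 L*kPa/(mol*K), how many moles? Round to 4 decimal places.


PV = nRT, solve for n = PV / (RT).
PV = 184 * 37.08 = 6822.72
RT = 8.314 * 258 = 2145.012
n = 6822.72 / 2145.012
n = 3.18073745 mol, rounded to 4 dp:

3.1807 mol


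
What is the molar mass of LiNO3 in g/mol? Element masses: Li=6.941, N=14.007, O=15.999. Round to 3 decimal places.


M = sum(count * atomic_mass) over atoms.
M = 1*6.941 + 1*14.007 + 3*15.999
M = 6.941 + 14.007 + 47.997
M = 68.945 g/mol, rounded to 3 dp:

68.945 g/mol


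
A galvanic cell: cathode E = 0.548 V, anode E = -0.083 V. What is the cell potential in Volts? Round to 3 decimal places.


Standard cell potential: E_cell = E_cathode - E_anode.
E_cell = 0.548 - (-0.083)
E_cell = 0.631 V, rounded to 3 dp:

0.631 V


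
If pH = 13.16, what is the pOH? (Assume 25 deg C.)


At 25 deg C, pH + pOH = 14.
pOH = 14 - pH = 14 - 13.16
pOH = 0.84:

0.84


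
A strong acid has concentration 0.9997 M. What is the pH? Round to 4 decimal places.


A strong acid dissociates completely, so [H+] equals the given concentration.
pH = -log10([H+]) = -log10(0.9997)
pH = 0.00013031, rounded to 4 dp:

0.0001


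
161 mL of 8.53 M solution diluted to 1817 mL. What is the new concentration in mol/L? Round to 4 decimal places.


Dilution: M1*V1 = M2*V2, solve for M2.
M2 = M1*V1 / V2
M2 = 8.53 * 161 / 1817
M2 = 1373.33 / 1817
M2 = 0.75582278 mol/L, rounded to 4 dp:

0.7558 mol/L


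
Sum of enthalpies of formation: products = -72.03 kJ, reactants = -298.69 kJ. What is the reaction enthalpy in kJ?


dH_rxn = sum(dH_f products) - sum(dH_f reactants)
dH_rxn = -72.03 - (-298.69)
dH_rxn = 226.66 kJ:

226.66 kJ


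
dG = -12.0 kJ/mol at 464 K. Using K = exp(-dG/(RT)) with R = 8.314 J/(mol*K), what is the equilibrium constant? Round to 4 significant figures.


dG is in kJ/mol; multiply by 1000 to match R in J/(mol*K).
RT = 8.314 * 464 = 3857.696 J/mol
exponent = -dG*1000 / (RT) = -(-12.0*1000) / 3857.696 = 3.11066502
K = exp(3.11066502)
K = 22.43596, rounded to 4 significant figures:

22.44


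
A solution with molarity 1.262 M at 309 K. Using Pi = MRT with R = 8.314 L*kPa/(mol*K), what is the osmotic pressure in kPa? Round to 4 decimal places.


Osmotic pressure (van't Hoff): Pi = M*R*T.
RT = 8.314 * 309 = 2569.026
Pi = 1.262 * 2569.026
Pi = 3242.110812 kPa, rounded to 4 dp:

3242.1108 kPa


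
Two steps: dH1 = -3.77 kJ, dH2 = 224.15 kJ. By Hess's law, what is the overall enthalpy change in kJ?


Hess's law: enthalpy is a state function, so add the step enthalpies.
dH_total = dH1 + dH2 = -3.77 + (224.15)
dH_total = 220.38 kJ:

220.38 kJ


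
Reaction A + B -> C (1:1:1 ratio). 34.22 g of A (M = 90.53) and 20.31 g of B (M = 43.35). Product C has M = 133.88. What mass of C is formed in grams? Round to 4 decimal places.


Find moles of each reactant; the smaller value is the limiting reagent in a 1:1:1 reaction, so moles_C equals moles of the limiter.
n_A = mass_A / M_A = 34.22 / 90.53 = 0.377996 mol
n_B = mass_B / M_B = 20.31 / 43.35 = 0.468512 mol
Limiting reagent: A (smaller), n_limiting = 0.377996 mol
mass_C = n_limiting * M_C = 0.377996 * 133.88
mass_C = 50.60610448 g, rounded to 4 dp:

50.6061 g


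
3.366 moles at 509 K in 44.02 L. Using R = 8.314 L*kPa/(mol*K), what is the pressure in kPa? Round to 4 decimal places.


PV = nRT, solve for P = nRT / V.
nRT = 3.366 * 8.314 * 509 = 14244.3263
P = 14244.3263 / 44.02
P = 323.58760336 kPa, rounded to 4 dp:

323.5876 kPa


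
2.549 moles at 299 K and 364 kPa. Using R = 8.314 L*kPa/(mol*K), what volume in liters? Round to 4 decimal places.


PV = nRT, solve for V = nRT / P.
nRT = 2.549 * 8.314 * 299 = 6336.5234
V = 6336.5234 / 364
V = 17.40803132 L, rounded to 4 dp:

17.4080 L


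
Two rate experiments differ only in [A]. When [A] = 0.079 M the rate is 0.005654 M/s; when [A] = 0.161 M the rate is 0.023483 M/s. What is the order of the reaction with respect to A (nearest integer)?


Rate is proportional to [A]^n, so rate2/rate1 = ([A]2/[A]1)^n. Take logs to solve for n.
rate2/rate1 = 0.023483 / 0.005654 = 4.1533
[A]2/[A]1 = 0.161 / 0.079 = 2.038
n = ln(4.1533) / ln(2.038) = 2.0
Nearest integer order:

2


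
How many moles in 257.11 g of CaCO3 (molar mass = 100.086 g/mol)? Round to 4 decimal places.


n = mass / M
n = 257.11 / 100.086
n = 2.56889075 mol, rounded to 4 dp:

2.5689 mol


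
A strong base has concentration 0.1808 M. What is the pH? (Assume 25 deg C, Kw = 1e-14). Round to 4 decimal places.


A strong base dissociates completely, so [OH-] equals the given concentration.
pOH = -log10([OH-]) = -log10(0.1808) = 0.742802
pH = 14 - pOH = 14 - 0.742802
pH = 13.257198, rounded to 4 dp:

13.2572


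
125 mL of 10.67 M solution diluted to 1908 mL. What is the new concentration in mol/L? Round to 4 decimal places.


Dilution: M1*V1 = M2*V2, solve for M2.
M2 = M1*V1 / V2
M2 = 10.67 * 125 / 1908
M2 = 1333.75 / 1908
M2 = 0.6990304 mol/L, rounded to 4 dp:

0.6990 mol/L


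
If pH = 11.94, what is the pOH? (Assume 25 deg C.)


At 25 deg C, pH + pOH = 14.
pOH = 14 - pH = 14 - 11.94
pOH = 2.06:

2.06


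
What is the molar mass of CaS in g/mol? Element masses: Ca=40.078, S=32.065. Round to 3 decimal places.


M = sum(count * atomic_mass) over atoms.
M = 1*40.078 + 1*32.065
M = 40.078 + 32.065
M = 72.143 g/mol, rounded to 3 dp:

72.143 g/mol


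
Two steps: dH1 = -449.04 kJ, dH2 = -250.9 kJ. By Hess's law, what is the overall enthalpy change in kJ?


Hess's law: enthalpy is a state function, so add the step enthalpies.
dH_total = dH1 + dH2 = -449.04 + (-250.9)
dH_total = -699.94 kJ:

-699.94 kJ


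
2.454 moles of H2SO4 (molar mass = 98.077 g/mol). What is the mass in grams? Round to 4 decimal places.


mass = n * M
mass = 2.454 * 98.077
mass = 240.680958 g, rounded to 4 dp:

240.6810 g


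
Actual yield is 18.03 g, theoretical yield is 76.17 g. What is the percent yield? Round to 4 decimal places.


% yield = 100 * actual / theoretical
% yield = 100 * 18.03 / 76.17
% yield = 23.67073651 %, rounded to 4 dp:

23.6707 %


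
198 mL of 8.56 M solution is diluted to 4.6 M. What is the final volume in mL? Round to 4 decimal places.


Dilution: M1*V1 = M2*V2, solve for V2.
V2 = M1*V1 / M2
V2 = 8.56 * 198 / 4.6
V2 = 1694.88 / 4.6
V2 = 368.45217391 mL, rounded to 4 dp:

368.4522 mL


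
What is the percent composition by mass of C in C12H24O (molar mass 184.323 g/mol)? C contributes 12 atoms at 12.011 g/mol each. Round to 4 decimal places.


pct = 100 * (n_elem * M_elem) / M_total
mass_contribution = 12 * 12.011 = 144.132 g/mol
pct = 100 * 144.132 / 184.323
pct = 78.19534187 %, rounded to 4 dp:

78.1953 %


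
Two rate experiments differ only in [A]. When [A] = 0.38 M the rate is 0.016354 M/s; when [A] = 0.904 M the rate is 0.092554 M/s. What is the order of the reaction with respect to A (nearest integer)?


Rate is proportional to [A]^n, so rate2/rate1 = ([A]2/[A]1)^n. Take logs to solve for n.
rate2/rate1 = 0.092554 / 0.016354 = 5.6594
[A]2/[A]1 = 0.904 / 0.38 = 2.3789
n = ln(5.6594) / ln(2.3789) = 2.0
Nearest integer order:

2


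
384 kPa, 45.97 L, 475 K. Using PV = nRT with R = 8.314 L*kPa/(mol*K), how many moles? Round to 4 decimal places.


PV = nRT, solve for n = PV / (RT).
PV = 384 * 45.97 = 17652.48
RT = 8.314 * 475 = 3949.15
n = 17652.48 / 3949.15
n = 4.46994417 mol, rounded to 4 dp:

4.4699 mol


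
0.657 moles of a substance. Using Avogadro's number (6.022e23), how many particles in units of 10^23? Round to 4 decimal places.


N = n * NA, then divide by 1e23 for the requested units.
N / 1e23 = n * 6.022
N / 1e23 = 0.657 * 6.022
N / 1e23 = 3.956454, rounded to 4 dp:

3.9565


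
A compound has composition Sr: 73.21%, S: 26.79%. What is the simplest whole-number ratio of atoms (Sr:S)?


Assume 100 g of compound, divide each mass% by atomic mass to get moles, then normalize by the smallest to get a raw atom ratio.
Moles per 100 g: Sr: 73.21/87.62 = 0.8355, S: 26.79/32.065 = 0.8355
Raw ratio (divide by min = 0.8355): Sr: 1.0, S: 1.0
Multiply by 1 to clear fractions: Sr: 1.0 ~= 1, S: 1.0 ~= 1
Reduce by GCD to get the simplest whole-number ratio:

1:1


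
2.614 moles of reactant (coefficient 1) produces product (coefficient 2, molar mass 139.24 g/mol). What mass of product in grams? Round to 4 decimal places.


Use the coefficient ratio to convert reactant moles to product moles, then multiply by the product's molar mass.
moles_P = moles_R * (coeff_P / coeff_R) = 2.614 * (2/1) = 5.228
mass_P = moles_P * M_P = 5.228 * 139.24
mass_P = 727.94672 g, rounded to 4 dp:

727.9467 g


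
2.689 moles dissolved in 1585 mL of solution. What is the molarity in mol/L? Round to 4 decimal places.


Convert volume to liters: V_L = V_mL / 1000.
V_L = 1585 / 1000 = 1.585 L
M = n / V_L = 2.689 / 1.585
M = 1.69652997 mol/L, rounded to 4 dp:

1.6965 mol/L


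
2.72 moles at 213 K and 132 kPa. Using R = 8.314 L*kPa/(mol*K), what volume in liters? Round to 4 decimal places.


PV = nRT, solve for V = nRT / P.
nRT = 2.72 * 8.314 * 213 = 4816.799
V = 4816.799 / 132
V = 36.49090152 L, rounded to 4 dp:

36.4909 L


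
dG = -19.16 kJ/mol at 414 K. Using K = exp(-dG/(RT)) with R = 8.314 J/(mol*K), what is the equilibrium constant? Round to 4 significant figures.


dG is in kJ/mol; multiply by 1000 to match R in J/(mol*K).
RT = 8.314 * 414 = 3441.996 J/mol
exponent = -dG*1000 / (RT) = -(-19.16*1000) / 3441.996 = 5.56653756
K = exp(5.56653756)
K = 261.52701, rounded to 4 significant figures:

261.5


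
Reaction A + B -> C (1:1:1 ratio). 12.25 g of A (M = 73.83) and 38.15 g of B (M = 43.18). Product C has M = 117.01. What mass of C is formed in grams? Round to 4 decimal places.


Find moles of each reactant; the smaller value is the limiting reagent in a 1:1:1 reaction, so moles_C equals moles of the limiter.
n_A = mass_A / M_A = 12.25 / 73.83 = 0.165922 mol
n_B = mass_B / M_B = 38.15 / 43.18 = 0.883511 mol
Limiting reagent: A (smaller), n_limiting = 0.165922 mol
mass_C = n_limiting * M_C = 0.165922 * 117.01
mass_C = 19.41453322 g, rounded to 4 dp:

19.4145 g


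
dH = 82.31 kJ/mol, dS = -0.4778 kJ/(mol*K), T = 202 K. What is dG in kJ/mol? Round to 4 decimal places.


Gibbs: dG = dH - T*dS (consistent units, dS already in kJ/(mol*K)).
T*dS = 202 * -0.4778 = -96.5156
dG = 82.31 - (-96.5156)
dG = 178.8256 kJ/mol, rounded to 4 dp:

178.8256 kJ/mol


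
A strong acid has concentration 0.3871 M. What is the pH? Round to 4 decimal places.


A strong acid dissociates completely, so [H+] equals the given concentration.
pH = -log10([H+]) = -log10(0.3871)
pH = 0.41217683, rounded to 4 dp:

0.4122


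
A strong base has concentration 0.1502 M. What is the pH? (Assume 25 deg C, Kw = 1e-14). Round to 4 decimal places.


A strong base dissociates completely, so [OH-] equals the given concentration.
pOH = -log10([OH-]) = -log10(0.1502) = 0.82333
pH = 14 - pOH = 14 - 0.82333
pH = 13.17667, rounded to 4 dp:

13.1767


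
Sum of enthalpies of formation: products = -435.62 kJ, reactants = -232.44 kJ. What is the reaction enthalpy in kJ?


dH_rxn = sum(dH_f products) - sum(dH_f reactants)
dH_rxn = -435.62 - (-232.44)
dH_rxn = -203.18 kJ:

-203.18 kJ


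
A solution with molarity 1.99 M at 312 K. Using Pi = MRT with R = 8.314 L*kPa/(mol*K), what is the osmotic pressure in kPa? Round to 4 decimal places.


Osmotic pressure (van't Hoff): Pi = M*R*T.
RT = 8.314 * 312 = 2593.968
Pi = 1.99 * 2593.968
Pi = 5161.99632 kPa, rounded to 4 dp:

5161.9963 kPa


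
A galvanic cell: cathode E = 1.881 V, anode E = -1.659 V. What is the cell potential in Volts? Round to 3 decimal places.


Standard cell potential: E_cell = E_cathode - E_anode.
E_cell = 1.881 - (-1.659)
E_cell = 3.54 V, rounded to 3 dp:

3.540 V


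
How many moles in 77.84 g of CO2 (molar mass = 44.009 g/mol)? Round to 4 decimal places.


n = mass / M
n = 77.84 / 44.009
n = 1.76872912 mol, rounded to 4 dp:

1.7687 mol


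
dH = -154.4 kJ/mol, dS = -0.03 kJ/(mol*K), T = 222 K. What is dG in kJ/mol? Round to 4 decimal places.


Gibbs: dG = dH - T*dS (consistent units, dS already in kJ/(mol*K)).
T*dS = 222 * -0.03 = -6.66
dG = -154.4 - (-6.66)
dG = -147.74 kJ/mol, rounded to 4 dp:

-147.7400 kJ/mol


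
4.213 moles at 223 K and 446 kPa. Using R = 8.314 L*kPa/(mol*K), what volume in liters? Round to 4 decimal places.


PV = nRT, solve for V = nRT / P.
nRT = 4.213 * 8.314 * 223 = 7810.9947
V = 7810.9947 / 446
V = 17.51344103 L, rounded to 4 dp:

17.5134 L


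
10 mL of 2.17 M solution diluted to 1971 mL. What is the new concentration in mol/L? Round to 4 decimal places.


Dilution: M1*V1 = M2*V2, solve for M2.
M2 = M1*V1 / V2
M2 = 2.17 * 10 / 1971
M2 = 21.7 / 1971
M2 = 0.01100964 mol/L, rounded to 4 dp:

0.0110 mol/L


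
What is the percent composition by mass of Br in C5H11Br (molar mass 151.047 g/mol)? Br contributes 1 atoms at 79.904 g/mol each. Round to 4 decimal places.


pct = 100 * (n_elem * M_elem) / M_total
mass_contribution = 1 * 79.904 = 79.904 g/mol
pct = 100 * 79.904 / 151.047
pct = 52.9000907 %, rounded to 4 dp:

52.9001 %


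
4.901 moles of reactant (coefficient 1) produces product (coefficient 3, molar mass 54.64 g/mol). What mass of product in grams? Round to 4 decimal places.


Use the coefficient ratio to convert reactant moles to product moles, then multiply by the product's molar mass.
moles_P = moles_R * (coeff_P / coeff_R) = 4.901 * (3/1) = 14.703
mass_P = moles_P * M_P = 14.703 * 54.64
mass_P = 803.37192 g, rounded to 4 dp:

803.3719 g


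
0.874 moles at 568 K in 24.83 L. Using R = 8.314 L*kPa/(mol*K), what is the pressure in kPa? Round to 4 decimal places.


PV = nRT, solve for P = nRT / V.
nRT = 0.874 * 8.314 * 568 = 4127.3356
P = 4127.3356 / 24.83
P = 166.22374547 kPa, rounded to 4 dp:

166.2237 kPa


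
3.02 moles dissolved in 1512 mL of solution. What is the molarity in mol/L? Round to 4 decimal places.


Convert volume to liters: V_L = V_mL / 1000.
V_L = 1512 / 1000 = 1.512 L
M = n / V_L = 3.02 / 1.512
M = 1.9973545 mol/L, rounded to 4 dp:

1.9974 mol/L


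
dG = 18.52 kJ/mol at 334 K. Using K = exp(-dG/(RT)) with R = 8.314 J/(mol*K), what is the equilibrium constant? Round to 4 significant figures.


dG is in kJ/mol; multiply by 1000 to match R in J/(mol*K).
RT = 8.314 * 334 = 2776.876 J/mol
exponent = -dG*1000 / (RT) = -(18.52*1000) / 2776.876 = -6.66936514
K = exp(-6.66936514)
K = 0.0012692043, rounded to 4 significant figures:

0.001269


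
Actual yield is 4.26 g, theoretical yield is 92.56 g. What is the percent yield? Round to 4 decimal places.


% yield = 100 * actual / theoretical
% yield = 100 * 4.26 / 92.56
% yield = 4.60242005 %, rounded to 4 dp:

4.6024 %


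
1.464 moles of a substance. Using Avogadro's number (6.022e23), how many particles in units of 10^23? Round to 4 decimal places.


N = n * NA, then divide by 1e23 for the requested units.
N / 1e23 = n * 6.022
N / 1e23 = 1.464 * 6.022
N / 1e23 = 8.816208, rounded to 4 dp:

8.8162


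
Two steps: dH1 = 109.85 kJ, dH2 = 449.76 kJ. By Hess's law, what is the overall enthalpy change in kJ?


Hess's law: enthalpy is a state function, so add the step enthalpies.
dH_total = dH1 + dH2 = 109.85 + (449.76)
dH_total = 559.61 kJ:

559.61 kJ


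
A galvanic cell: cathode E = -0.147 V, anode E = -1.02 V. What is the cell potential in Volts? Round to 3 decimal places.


Standard cell potential: E_cell = E_cathode - E_anode.
E_cell = -0.147 - (-1.02)
E_cell = 0.873 V, rounded to 3 dp:

0.873 V


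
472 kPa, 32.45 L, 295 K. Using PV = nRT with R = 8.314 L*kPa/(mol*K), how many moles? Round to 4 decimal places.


PV = nRT, solve for n = PV / (RT).
PV = 472 * 32.45 = 15316.4
RT = 8.314 * 295 = 2452.63
n = 15316.4 / 2452.63
n = 6.24488814 mol, rounded to 4 dp:

6.2449 mol


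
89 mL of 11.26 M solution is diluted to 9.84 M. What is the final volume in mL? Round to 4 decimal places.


Dilution: M1*V1 = M2*V2, solve for V2.
V2 = M1*V1 / M2
V2 = 11.26 * 89 / 9.84
V2 = 1002.14 / 9.84
V2 = 101.84349593 mL, rounded to 4 dp:

101.8435 mL


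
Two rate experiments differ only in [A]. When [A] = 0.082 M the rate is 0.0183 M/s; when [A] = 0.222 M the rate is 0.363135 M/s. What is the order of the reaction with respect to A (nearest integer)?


Rate is proportional to [A]^n, so rate2/rate1 = ([A]2/[A]1)^n. Take logs to solve for n.
rate2/rate1 = 0.363135 / 0.0183 = 19.8434
[A]2/[A]1 = 0.222 / 0.082 = 2.7073
n = ln(19.8434) / ln(2.7073) = 3.0
Nearest integer order:

3


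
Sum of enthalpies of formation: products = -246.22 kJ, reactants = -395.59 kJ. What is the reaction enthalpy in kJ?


dH_rxn = sum(dH_f products) - sum(dH_f reactants)
dH_rxn = -246.22 - (-395.59)
dH_rxn = 149.37 kJ:

149.37 kJ


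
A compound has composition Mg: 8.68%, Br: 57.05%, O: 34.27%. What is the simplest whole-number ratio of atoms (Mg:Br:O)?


Assume 100 g of compound, divide each mass% by atomic mass to get moles, then normalize by the smallest to get a raw atom ratio.
Moles per 100 g: Mg: 8.68/24.305 = 0.3571, Br: 57.05/79.904 = 0.714, O: 34.27/15.999 = 2.142
Raw ratio (divide by min = 0.3571): Mg: 1.0, Br: 1.999, O: 5.998
Multiply by 1 to clear fractions: Mg: 1.0 ~= 1, Br: 1.999 ~= 2, O: 5.998 ~= 6
Reduce by GCD to get the simplest whole-number ratio:

1:2:6


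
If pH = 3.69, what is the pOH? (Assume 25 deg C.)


At 25 deg C, pH + pOH = 14.
pOH = 14 - pH = 14 - 3.69
pOH = 10.31:

10.31


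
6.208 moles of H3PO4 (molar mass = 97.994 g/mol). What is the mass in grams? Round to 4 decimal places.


mass = n * M
mass = 6.208 * 97.994
mass = 608.346752 g, rounded to 4 dp:

608.3468 g


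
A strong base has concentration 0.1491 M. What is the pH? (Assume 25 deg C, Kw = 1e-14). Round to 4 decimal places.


A strong base dissociates completely, so [OH-] equals the given concentration.
pOH = -log10([OH-]) = -log10(0.1491) = 0.826522
pH = 14 - pOH = 14 - 0.826522
pH = 13.173478, rounded to 4 dp:

13.1735


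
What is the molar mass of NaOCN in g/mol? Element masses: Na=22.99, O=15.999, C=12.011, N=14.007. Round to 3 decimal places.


M = sum(count * atomic_mass) over atoms.
M = 1*22.99 + 1*15.999 + 1*12.011 + 1*14.007
M = 22.99 + 15.999 + 12.011 + 14.007
M = 65.007 g/mol, rounded to 3 dp:

65.007 g/mol


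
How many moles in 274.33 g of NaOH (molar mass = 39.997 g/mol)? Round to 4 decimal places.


n = mass / M
n = 274.33 / 39.997
n = 6.85876441 mol, rounded to 4 dp:

6.8588 mol


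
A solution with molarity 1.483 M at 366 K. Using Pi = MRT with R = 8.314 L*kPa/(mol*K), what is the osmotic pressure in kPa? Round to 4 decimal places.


Osmotic pressure (van't Hoff): Pi = M*R*T.
RT = 8.314 * 366 = 3042.924
Pi = 1.483 * 3042.924
Pi = 4512.656292 kPa, rounded to 4 dp:

4512.6563 kPa


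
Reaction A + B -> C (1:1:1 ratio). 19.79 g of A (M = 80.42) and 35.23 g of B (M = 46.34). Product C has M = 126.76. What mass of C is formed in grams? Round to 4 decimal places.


Find moles of each reactant; the smaller value is the limiting reagent in a 1:1:1 reaction, so moles_C equals moles of the limiter.
n_A = mass_A / M_A = 19.79 / 80.42 = 0.246083 mol
n_B = mass_B / M_B = 35.23 / 46.34 = 0.76025 mol
Limiting reagent: A (smaller), n_limiting = 0.246083 mol
mass_C = n_limiting * M_C = 0.246083 * 126.76
mass_C = 31.19348108 g, rounded to 4 dp:

31.1935 g


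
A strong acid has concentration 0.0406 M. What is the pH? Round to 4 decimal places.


A strong acid dissociates completely, so [H+] equals the given concentration.
pH = -log10([H+]) = -log10(0.0406)
pH = 1.39147397, rounded to 4 dp:

1.3915


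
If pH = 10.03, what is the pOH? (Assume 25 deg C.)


At 25 deg C, pH + pOH = 14.
pOH = 14 - pH = 14 - 10.03
pOH = 3.97:

3.97


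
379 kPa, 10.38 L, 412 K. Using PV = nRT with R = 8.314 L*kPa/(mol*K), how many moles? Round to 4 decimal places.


PV = nRT, solve for n = PV / (RT).
PV = 379 * 10.38 = 3934.02
RT = 8.314 * 412 = 3425.368
n = 3934.02 / 3425.368
n = 1.14849558 mol, rounded to 4 dp:

1.1485 mol


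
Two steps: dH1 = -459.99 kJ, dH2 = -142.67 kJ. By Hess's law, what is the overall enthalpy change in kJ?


Hess's law: enthalpy is a state function, so add the step enthalpies.
dH_total = dH1 + dH2 = -459.99 + (-142.67)
dH_total = -602.66 kJ:

-602.66 kJ


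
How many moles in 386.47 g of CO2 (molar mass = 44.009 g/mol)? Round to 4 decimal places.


n = mass / M
n = 386.47 / 44.009
n = 8.78161285 mol, rounded to 4 dp:

8.7816 mol


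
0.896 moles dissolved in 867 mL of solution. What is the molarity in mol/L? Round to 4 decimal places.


Convert volume to liters: V_L = V_mL / 1000.
V_L = 867 / 1000 = 0.867 L
M = n / V_L = 0.896 / 0.867
M = 1.03344867 mol/L, rounded to 4 dp:

1.0334 mol/L


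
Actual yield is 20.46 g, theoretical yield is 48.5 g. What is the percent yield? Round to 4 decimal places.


% yield = 100 * actual / theoretical
% yield = 100 * 20.46 / 48.5
% yield = 42.18556701 %, rounded to 4 dp:

42.1856 %


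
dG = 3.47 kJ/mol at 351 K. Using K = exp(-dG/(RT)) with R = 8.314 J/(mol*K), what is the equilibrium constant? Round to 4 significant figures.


dG is in kJ/mol; multiply by 1000 to match R in J/(mol*K).
RT = 8.314 * 351 = 2918.214 J/mol
exponent = -dG*1000 / (RT) = -(3.47*1000) / 2918.214 = -1.18908346
K = exp(-1.18908346)
K = 0.30450022, rounded to 4 significant figures:

0.3045


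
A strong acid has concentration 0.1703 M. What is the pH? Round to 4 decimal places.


A strong acid dissociates completely, so [H+] equals the given concentration.
pH = -log10([H+]) = -log10(0.1703)
pH = 0.76878535, rounded to 4 dp:

0.7688


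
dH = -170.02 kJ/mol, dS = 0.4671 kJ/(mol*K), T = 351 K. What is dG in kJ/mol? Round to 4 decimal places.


Gibbs: dG = dH - T*dS (consistent units, dS already in kJ/(mol*K)).
T*dS = 351 * 0.4671 = 163.9521
dG = -170.02 - (163.9521)
dG = -333.9721 kJ/mol, rounded to 4 dp:

-333.9721 kJ/mol


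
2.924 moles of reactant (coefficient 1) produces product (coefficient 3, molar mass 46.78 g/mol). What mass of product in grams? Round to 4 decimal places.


Use the coefficient ratio to convert reactant moles to product moles, then multiply by the product's molar mass.
moles_P = moles_R * (coeff_P / coeff_R) = 2.924 * (3/1) = 8.772
mass_P = moles_P * M_P = 8.772 * 46.78
mass_P = 410.35416 g, rounded to 4 dp:

410.3542 g


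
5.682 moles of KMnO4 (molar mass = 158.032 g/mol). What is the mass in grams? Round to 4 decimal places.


mass = n * M
mass = 5.682 * 158.032
mass = 897.937824 g, rounded to 4 dp:

897.9378 g


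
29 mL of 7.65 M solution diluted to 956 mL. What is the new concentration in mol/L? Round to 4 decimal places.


Dilution: M1*V1 = M2*V2, solve for M2.
M2 = M1*V1 / V2
M2 = 7.65 * 29 / 956
M2 = 221.85 / 956
M2 = 0.23206067 mol/L, rounded to 4 dp:

0.2321 mol/L


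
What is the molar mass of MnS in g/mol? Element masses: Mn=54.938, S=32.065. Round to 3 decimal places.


M = sum(count * atomic_mass) over atoms.
M = 1*54.938 + 1*32.065
M = 54.938 + 32.065
M = 87.003 g/mol, rounded to 3 dp:

87.003 g/mol


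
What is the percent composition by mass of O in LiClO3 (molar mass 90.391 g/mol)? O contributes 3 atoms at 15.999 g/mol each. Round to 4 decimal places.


pct = 100 * (n_elem * M_elem) / M_total
mass_contribution = 3 * 15.999 = 47.997 g/mol
pct = 100 * 47.997 / 90.391
pct = 53.09931298 %, rounded to 4 dp:

53.0993 %


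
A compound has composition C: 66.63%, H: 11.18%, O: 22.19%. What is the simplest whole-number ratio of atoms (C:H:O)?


Assume 100 g of compound, divide each mass% by atomic mass to get moles, then normalize by the smallest to get a raw atom ratio.
Moles per 100 g: C: 66.63/12.011 = 5.5474, H: 11.18/1.008 = 11.0913, O: 22.19/15.999 = 1.387
Raw ratio (divide by min = 1.387): C: 4.0, H: 7.997, O: 1.0
Multiply by 1 to clear fractions: C: 4.0 ~= 4, H: 7.997 ~= 8, O: 1.0 ~= 1
Reduce by GCD to get the simplest whole-number ratio:

4:8:1


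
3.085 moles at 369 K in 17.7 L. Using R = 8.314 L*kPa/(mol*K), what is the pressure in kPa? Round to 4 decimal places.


PV = nRT, solve for P = nRT / V.
nRT = 3.085 * 8.314 * 369 = 9464.3666
P = 9464.3666 / 17.7
P = 534.7099774 kPa, rounded to 4 dp:

534.7100 kPa


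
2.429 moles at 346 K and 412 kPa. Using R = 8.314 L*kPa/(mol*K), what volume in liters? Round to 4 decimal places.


PV = nRT, solve for V = nRT / P.
nRT = 2.429 * 8.314 * 346 = 6987.3683
V = 6987.3683 / 412
V = 16.9596318 L, rounded to 4 dp:

16.9596 L


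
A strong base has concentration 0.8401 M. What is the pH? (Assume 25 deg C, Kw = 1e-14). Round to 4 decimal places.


A strong base dissociates completely, so [OH-] equals the given concentration.
pOH = -log10([OH-]) = -log10(0.8401) = 0.075669
pH = 14 - pOH = 14 - 0.075669
pH = 13.924331, rounded to 4 dp:

13.9243


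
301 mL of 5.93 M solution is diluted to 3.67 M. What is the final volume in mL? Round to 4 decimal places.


Dilution: M1*V1 = M2*V2, solve for V2.
V2 = M1*V1 / M2
V2 = 5.93 * 301 / 3.67
V2 = 1784.93 / 3.67
V2 = 486.35694823 mL, rounded to 4 dp:

486.3569 mL


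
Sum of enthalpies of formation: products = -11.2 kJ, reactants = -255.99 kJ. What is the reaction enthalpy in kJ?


dH_rxn = sum(dH_f products) - sum(dH_f reactants)
dH_rxn = -11.2 - (-255.99)
dH_rxn = 244.79 kJ:

244.79 kJ


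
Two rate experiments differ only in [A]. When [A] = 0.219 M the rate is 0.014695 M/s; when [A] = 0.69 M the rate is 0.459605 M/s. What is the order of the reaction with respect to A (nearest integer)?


Rate is proportional to [A]^n, so rate2/rate1 = ([A]2/[A]1)^n. Take logs to solve for n.
rate2/rate1 = 0.459605 / 0.014695 = 31.2763
[A]2/[A]1 = 0.69 / 0.219 = 3.1507
n = ln(31.2763) / ln(3.1507) = 3.0
Nearest integer order:

3


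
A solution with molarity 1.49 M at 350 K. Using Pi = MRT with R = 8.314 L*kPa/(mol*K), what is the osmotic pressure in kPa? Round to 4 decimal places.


Osmotic pressure (van't Hoff): Pi = M*R*T.
RT = 8.314 * 350 = 2909.9
Pi = 1.49 * 2909.9
Pi = 4335.751 kPa, rounded to 4 dp:

4335.7510 kPa


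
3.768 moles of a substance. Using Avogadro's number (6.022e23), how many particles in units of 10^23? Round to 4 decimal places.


N = n * NA, then divide by 1e23 for the requested units.
N / 1e23 = n * 6.022
N / 1e23 = 3.768 * 6.022
N / 1e23 = 22.690896, rounded to 4 dp:

22.6909


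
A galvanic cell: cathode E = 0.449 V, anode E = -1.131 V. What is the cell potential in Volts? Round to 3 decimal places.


Standard cell potential: E_cell = E_cathode - E_anode.
E_cell = 0.449 - (-1.131)
E_cell = 1.58 V, rounded to 3 dp:

1.580 V


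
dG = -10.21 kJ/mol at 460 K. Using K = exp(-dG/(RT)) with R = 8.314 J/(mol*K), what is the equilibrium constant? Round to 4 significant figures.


dG is in kJ/mol; multiply by 1000 to match R in J/(mol*K).
RT = 8.314 * 460 = 3824.44 J/mol
exponent = -dG*1000 / (RT) = -(-10.21*1000) / 3824.44 = 2.6696719
K = exp(2.6696719)
K = 14.435232, rounded to 4 significant figures:

14.44


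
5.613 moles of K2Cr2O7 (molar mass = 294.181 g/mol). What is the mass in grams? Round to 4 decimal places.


mass = n * M
mass = 5.613 * 294.181
mass = 1651.237953 g, rounded to 4 dp:

1651.2380 g


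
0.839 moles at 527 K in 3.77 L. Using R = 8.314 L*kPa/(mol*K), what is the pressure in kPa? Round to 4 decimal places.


PV = nRT, solve for P = nRT / V.
nRT = 0.839 * 8.314 * 527 = 3676.06
P = 3676.06 / 3.77
P = 975.08222812 kPa, rounded to 4 dp:

975.0822 kPa


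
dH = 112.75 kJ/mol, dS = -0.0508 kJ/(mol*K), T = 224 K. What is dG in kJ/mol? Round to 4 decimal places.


Gibbs: dG = dH - T*dS (consistent units, dS already in kJ/(mol*K)).
T*dS = 224 * -0.0508 = -11.3792
dG = 112.75 - (-11.3792)
dG = 124.1292 kJ/mol, rounded to 4 dp:

124.1292 kJ/mol


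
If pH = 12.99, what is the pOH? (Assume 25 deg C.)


At 25 deg C, pH + pOH = 14.
pOH = 14 - pH = 14 - 12.99
pOH = 1.01:

1.01


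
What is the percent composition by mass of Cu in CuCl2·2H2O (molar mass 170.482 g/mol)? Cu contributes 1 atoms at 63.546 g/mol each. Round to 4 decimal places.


pct = 100 * (n_elem * M_elem) / M_total
mass_contribution = 1 * 63.546 = 63.546 g/mol
pct = 100 * 63.546 / 170.482
pct = 37.27431635 %, rounded to 4 dp:

37.2743 %


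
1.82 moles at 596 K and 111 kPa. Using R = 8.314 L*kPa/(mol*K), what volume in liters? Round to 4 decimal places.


PV = nRT, solve for V = nRT / P.
nRT = 1.82 * 8.314 * 596 = 9018.3621
V = 9018.3621 / 111
V = 81.24650541 L, rounded to 4 dp:

81.2465 L


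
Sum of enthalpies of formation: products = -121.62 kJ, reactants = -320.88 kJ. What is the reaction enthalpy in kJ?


dH_rxn = sum(dH_f products) - sum(dH_f reactants)
dH_rxn = -121.62 - (-320.88)
dH_rxn = 199.26 kJ:

199.26 kJ


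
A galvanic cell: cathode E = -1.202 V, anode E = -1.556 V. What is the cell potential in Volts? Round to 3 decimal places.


Standard cell potential: E_cell = E_cathode - E_anode.
E_cell = -1.202 - (-1.556)
E_cell = 0.354 V, rounded to 3 dp:

0.354 V


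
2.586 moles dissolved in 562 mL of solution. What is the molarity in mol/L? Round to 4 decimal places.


Convert volume to liters: V_L = V_mL / 1000.
V_L = 562 / 1000 = 0.562 L
M = n / V_L = 2.586 / 0.562
M = 4.60142349 mol/L, rounded to 4 dp:

4.6014 mol/L


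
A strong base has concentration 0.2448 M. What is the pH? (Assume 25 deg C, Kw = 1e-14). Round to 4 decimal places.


A strong base dissociates completely, so [OH-] equals the given concentration.
pOH = -log10([OH-]) = -log10(0.2448) = 0.611189
pH = 14 - pOH = 14 - 0.611189
pH = 13.388811, rounded to 4 dp:

13.3888


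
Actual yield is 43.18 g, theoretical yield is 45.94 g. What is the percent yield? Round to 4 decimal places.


% yield = 100 * actual / theoretical
% yield = 100 * 43.18 / 45.94
% yield = 93.99216369 %, rounded to 4 dp:

93.9922 %


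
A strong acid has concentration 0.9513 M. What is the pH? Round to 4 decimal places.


A strong acid dissociates completely, so [H+] equals the given concentration.
pH = -log10([H+]) = -log10(0.9513)
pH = 0.0216825, rounded to 4 dp:

0.0217


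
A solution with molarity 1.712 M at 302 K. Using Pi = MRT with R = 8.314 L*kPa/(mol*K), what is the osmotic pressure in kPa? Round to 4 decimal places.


Osmotic pressure (van't Hoff): Pi = M*R*T.
RT = 8.314 * 302 = 2510.828
Pi = 1.712 * 2510.828
Pi = 4298.537536 kPa, rounded to 4 dp:

4298.5375 kPa


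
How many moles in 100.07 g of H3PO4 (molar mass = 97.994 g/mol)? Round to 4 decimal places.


n = mass / M
n = 100.07 / 97.994
n = 1.02118497 mol, rounded to 4 dp:

1.0212 mol


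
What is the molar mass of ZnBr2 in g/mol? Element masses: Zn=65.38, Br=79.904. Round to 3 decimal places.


M = sum(count * atomic_mass) over atoms.
M = 1*65.38 + 2*79.904
M = 65.38 + 159.808
M = 225.188 g/mol, rounded to 3 dp:

225.188 g/mol


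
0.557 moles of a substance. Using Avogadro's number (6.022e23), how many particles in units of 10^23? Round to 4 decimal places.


N = n * NA, then divide by 1e23 for the requested units.
N / 1e23 = n * 6.022
N / 1e23 = 0.557 * 6.022
N / 1e23 = 3.354254, rounded to 4 dp:

3.3543


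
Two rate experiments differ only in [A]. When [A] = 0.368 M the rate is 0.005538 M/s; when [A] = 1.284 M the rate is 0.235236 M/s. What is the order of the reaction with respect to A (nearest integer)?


Rate is proportional to [A]^n, so rate2/rate1 = ([A]2/[A]1)^n. Take logs to solve for n.
rate2/rate1 = 0.235236 / 0.005538 = 42.4767
[A]2/[A]1 = 1.284 / 0.368 = 3.4891
n = ln(42.4767) / ln(3.4891) = 3.0
Nearest integer order:

3


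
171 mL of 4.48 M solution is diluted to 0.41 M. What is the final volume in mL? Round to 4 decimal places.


Dilution: M1*V1 = M2*V2, solve for V2.
V2 = M1*V1 / M2
V2 = 4.48 * 171 / 0.41
V2 = 766.08 / 0.41
V2 = 1868.48780488 mL, rounded to 4 dp:

1868.4878 mL


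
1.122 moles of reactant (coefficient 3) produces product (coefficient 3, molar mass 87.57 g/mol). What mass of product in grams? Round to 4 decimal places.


Use the coefficient ratio to convert reactant moles to product moles, then multiply by the product's molar mass.
moles_P = moles_R * (coeff_P / coeff_R) = 1.122 * (3/3) = 1.122
mass_P = moles_P * M_P = 1.122 * 87.57
mass_P = 98.25354 g, rounded to 4 dp:

98.2535 g


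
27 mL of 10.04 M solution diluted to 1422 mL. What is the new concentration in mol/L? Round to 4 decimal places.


Dilution: M1*V1 = M2*V2, solve for M2.
M2 = M1*V1 / V2
M2 = 10.04 * 27 / 1422
M2 = 271.08 / 1422
M2 = 0.19063291 mol/L, rounded to 4 dp:

0.1906 mol/L


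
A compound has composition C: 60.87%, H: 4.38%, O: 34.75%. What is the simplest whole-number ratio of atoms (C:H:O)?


Assume 100 g of compound, divide each mass% by atomic mass to get moles, then normalize by the smallest to get a raw atom ratio.
Moles per 100 g: C: 60.87/12.011 = 5.0679, H: 4.38/1.008 = 4.3452, O: 34.75/15.999 = 2.172
Raw ratio (divide by min = 2.172): C: 2.333, H: 2.001, O: 1.0
Multiply by 3 to clear fractions: C: 7.0 ~= 7, H: 6.002 ~= 6, O: 3.0 ~= 3
Reduce by GCD to get the simplest whole-number ratio:

7:6:3


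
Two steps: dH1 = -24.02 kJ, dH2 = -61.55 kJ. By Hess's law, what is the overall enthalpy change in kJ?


Hess's law: enthalpy is a state function, so add the step enthalpies.
dH_total = dH1 + dH2 = -24.02 + (-61.55)
dH_total = -85.57 kJ:

-85.57 kJ


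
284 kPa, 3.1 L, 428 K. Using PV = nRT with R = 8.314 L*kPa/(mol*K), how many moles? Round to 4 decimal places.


PV = nRT, solve for n = PV / (RT).
PV = 284 * 3.1 = 880.4
RT = 8.314 * 428 = 3558.392
n = 880.4 / 3558.392
n = 0.24741512 mol, rounded to 4 dp:

0.2474 mol


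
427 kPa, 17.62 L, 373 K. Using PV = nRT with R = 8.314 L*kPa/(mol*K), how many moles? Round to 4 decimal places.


PV = nRT, solve for n = PV / (RT).
PV = 427 * 17.62 = 7523.74
RT = 8.314 * 373 = 3101.122
n = 7523.74 / 3101.122
n = 2.4261348 mol, rounded to 4 dp:

2.4261 mol


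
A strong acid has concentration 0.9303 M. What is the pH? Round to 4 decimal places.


A strong acid dissociates completely, so [H+] equals the given concentration.
pH = -log10([H+]) = -log10(0.9303)
pH = 0.03137698, rounded to 4 dp:

0.0314


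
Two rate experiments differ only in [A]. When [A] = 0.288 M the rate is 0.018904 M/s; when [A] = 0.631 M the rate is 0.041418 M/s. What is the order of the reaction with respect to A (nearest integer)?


Rate is proportional to [A]^n, so rate2/rate1 = ([A]2/[A]1)^n. Take logs to solve for n.
rate2/rate1 = 0.041418 / 0.018904 = 2.191
[A]2/[A]1 = 0.631 / 0.288 = 2.191
n = ln(2.191) / ln(2.191) = 1.0
Nearest integer order:

1


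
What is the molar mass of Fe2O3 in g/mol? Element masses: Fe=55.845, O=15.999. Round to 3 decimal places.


M = sum(count * atomic_mass) over atoms.
M = 2*55.845 + 3*15.999
M = 111.69 + 47.997
M = 159.687 g/mol, rounded to 3 dp:

159.687 g/mol


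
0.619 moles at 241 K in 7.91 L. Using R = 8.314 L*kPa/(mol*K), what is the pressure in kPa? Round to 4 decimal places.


PV = nRT, solve for P = nRT / V.
nRT = 0.619 * 8.314 * 241 = 1240.2742
P = 1240.2742 / 7.91
P = 156.79825537 kPa, rounded to 4 dp:

156.7983 kPa


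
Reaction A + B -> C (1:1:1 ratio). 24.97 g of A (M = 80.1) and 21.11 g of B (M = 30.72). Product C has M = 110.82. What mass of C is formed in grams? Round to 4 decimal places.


Find moles of each reactant; the smaller value is the limiting reagent in a 1:1:1 reaction, so moles_C equals moles of the limiter.
n_A = mass_A / M_A = 24.97 / 80.1 = 0.311735 mol
n_B = mass_B / M_B = 21.11 / 30.72 = 0.687174 mol
Limiting reagent: A (smaller), n_limiting = 0.311735 mol
mass_C = n_limiting * M_C = 0.311735 * 110.82
mass_C = 34.5464727 g, rounded to 4 dp:

34.5465 g


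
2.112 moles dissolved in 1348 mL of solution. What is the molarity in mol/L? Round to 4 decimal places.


Convert volume to liters: V_L = V_mL / 1000.
V_L = 1348 / 1000 = 1.348 L
M = n / V_L = 2.112 / 1.348
M = 1.56676558 mol/L, rounded to 4 dp:

1.5668 mol/L


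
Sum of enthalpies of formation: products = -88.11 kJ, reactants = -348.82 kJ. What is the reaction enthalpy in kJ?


dH_rxn = sum(dH_f products) - sum(dH_f reactants)
dH_rxn = -88.11 - (-348.82)
dH_rxn = 260.71 kJ:

260.71 kJ


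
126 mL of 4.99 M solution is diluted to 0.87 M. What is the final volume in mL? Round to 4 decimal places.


Dilution: M1*V1 = M2*V2, solve for V2.
V2 = M1*V1 / M2
V2 = 4.99 * 126 / 0.87
V2 = 628.74 / 0.87
V2 = 722.68965517 mL, rounded to 4 dp:

722.6897 mL


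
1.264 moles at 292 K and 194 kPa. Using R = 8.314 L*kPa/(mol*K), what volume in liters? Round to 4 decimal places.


PV = nRT, solve for V = nRT / P.
nRT = 1.264 * 8.314 * 292 = 3068.5976
V = 3068.5976 / 194
V = 15.8175134 L, rounded to 4 dp:

15.8175 L


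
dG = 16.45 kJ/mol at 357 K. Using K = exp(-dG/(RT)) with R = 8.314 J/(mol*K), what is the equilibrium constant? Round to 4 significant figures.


dG is in kJ/mol; multiply by 1000 to match R in J/(mol*K).
RT = 8.314 * 357 = 2968.098 J/mol
exponent = -dG*1000 / (RT) = -(16.45*1000) / 2968.098 = -5.54226983
K = exp(-5.54226983)
K = 0.0039176244, rounded to 4 significant figures:

0.003918


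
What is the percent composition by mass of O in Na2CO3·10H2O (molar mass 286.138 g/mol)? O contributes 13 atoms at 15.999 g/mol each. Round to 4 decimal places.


pct = 100 * (n_elem * M_elem) / M_total
mass_contribution = 13 * 15.999 = 207.987 g/mol
pct = 100 * 207.987 / 286.138
pct = 72.68765421 %, rounded to 4 dp:

72.6877 %


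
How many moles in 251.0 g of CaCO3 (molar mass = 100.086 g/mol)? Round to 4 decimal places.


n = mass / M
n = 251.0 / 100.086
n = 2.50784325 mol, rounded to 4 dp:

2.5078 mol


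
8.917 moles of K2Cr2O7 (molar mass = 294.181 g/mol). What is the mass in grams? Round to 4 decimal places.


mass = n * M
mass = 8.917 * 294.181
mass = 2623.211977 g, rounded to 4 dp:

2623.2120 g


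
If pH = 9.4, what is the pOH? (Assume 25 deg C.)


At 25 deg C, pH + pOH = 14.
pOH = 14 - pH = 14 - 9.4
pOH = 4.6:

4.60


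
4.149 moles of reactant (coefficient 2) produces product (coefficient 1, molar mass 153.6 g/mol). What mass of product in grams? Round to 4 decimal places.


Use the coefficient ratio to convert reactant moles to product moles, then multiply by the product's molar mass.
moles_P = moles_R * (coeff_P / coeff_R) = 4.149 * (1/2) = 2.0745
mass_P = moles_P * M_P = 2.0745 * 153.6
mass_P = 318.6432 g, rounded to 4 dp:

318.6432 g


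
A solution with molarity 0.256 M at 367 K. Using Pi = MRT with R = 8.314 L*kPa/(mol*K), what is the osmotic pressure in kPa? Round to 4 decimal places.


Osmotic pressure (van't Hoff): Pi = M*R*T.
RT = 8.314 * 367 = 3051.238
Pi = 0.256 * 3051.238
Pi = 781.116928 kPa, rounded to 4 dp:

781.1169 kPa


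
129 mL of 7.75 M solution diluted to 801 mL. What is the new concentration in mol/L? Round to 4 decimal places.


Dilution: M1*V1 = M2*V2, solve for M2.
M2 = M1*V1 / V2
M2 = 7.75 * 129 / 801
M2 = 999.75 / 801
M2 = 1.24812734 mol/L, rounded to 4 dp:

1.2481 mol/L


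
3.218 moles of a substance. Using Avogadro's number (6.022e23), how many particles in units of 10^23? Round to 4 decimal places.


N = n * NA, then divide by 1e23 for the requested units.
N / 1e23 = n * 6.022
N / 1e23 = 3.218 * 6.022
N / 1e23 = 19.378796, rounded to 4 dp:

19.3788
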